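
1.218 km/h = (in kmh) 1.218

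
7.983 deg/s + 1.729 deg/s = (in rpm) 1.619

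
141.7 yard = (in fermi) 1.296e+17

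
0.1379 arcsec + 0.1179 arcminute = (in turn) 5.565e-06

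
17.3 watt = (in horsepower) 0.0232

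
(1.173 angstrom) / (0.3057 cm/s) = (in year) 1.217e-15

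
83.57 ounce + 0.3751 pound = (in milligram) 2.539e+06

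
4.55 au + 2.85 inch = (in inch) 2.68e+13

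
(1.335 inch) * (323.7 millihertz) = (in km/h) 0.03951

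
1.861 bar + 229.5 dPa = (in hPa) 1861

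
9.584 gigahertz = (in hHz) 9.584e+07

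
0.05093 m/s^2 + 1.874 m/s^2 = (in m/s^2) 1.925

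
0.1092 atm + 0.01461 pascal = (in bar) 0.1106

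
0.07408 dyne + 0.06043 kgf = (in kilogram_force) 0.06043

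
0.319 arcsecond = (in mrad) 0.001547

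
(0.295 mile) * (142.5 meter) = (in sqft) 7.282e+05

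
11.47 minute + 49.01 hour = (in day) 2.05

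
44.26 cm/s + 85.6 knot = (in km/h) 160.1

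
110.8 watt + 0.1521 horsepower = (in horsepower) 0.3007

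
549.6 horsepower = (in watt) 4.098e+05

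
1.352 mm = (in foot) 0.004436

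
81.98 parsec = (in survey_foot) 8.299e+18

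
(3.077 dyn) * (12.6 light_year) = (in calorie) 8.767e+11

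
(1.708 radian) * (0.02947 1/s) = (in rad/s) 0.05033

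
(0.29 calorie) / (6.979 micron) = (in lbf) 3.908e+04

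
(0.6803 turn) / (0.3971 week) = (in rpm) 0.00017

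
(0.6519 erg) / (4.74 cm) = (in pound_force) 3.092e-07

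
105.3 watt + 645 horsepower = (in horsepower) 645.1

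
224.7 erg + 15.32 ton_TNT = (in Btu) 6.075e+07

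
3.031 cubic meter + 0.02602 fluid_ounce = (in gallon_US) 800.7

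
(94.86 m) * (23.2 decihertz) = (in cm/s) 2.201e+04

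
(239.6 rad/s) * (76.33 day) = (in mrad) 1.58e+12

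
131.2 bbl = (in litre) 2.086e+04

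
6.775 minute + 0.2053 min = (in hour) 0.1163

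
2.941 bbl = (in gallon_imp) 102.9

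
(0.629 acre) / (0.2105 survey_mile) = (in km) 0.007514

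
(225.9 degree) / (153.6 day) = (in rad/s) 2.971e-07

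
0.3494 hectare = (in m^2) 3494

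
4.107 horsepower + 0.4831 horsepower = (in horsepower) 4.59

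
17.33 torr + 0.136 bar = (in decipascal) 1.591e+05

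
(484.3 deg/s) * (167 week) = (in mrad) 8.537e+11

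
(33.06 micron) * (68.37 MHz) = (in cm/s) 2.26e+05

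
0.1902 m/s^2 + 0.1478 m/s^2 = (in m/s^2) 0.338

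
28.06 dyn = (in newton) 0.0002806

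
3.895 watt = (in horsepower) 0.005223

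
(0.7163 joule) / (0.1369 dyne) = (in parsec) 1.696e-11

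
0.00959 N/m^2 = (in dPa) 0.0959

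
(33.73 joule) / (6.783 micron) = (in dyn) 4.973e+11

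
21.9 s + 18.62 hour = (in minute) 1118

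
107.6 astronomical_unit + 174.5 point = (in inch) 6.337e+14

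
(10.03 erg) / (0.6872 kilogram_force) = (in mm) 0.0001488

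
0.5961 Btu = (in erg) 6.289e+09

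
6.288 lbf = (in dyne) 2.797e+06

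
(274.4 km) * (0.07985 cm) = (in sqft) 2358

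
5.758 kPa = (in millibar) 57.58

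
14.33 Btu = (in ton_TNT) 3.614e-06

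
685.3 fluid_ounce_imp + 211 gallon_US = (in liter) 818.2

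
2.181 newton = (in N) 2.181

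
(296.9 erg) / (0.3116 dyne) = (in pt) 2.701e+04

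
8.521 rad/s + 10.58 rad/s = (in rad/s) 19.1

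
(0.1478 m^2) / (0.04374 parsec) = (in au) 7.32e-28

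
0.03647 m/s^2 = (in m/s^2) 0.03647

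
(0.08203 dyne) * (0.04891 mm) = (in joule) 4.012e-11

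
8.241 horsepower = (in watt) 6145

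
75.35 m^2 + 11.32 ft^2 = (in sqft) 822.4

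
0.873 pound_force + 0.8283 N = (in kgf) 0.4804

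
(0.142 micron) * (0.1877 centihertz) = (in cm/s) 2.665e-08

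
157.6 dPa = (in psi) 0.002286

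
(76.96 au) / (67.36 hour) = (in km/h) 1.709e+08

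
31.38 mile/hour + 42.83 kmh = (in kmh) 93.33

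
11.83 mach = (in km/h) 1.45e+04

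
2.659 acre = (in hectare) 1.076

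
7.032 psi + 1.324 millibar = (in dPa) 4.862e+05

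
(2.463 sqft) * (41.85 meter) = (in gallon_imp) 2106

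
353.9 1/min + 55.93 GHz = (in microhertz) 5.593e+16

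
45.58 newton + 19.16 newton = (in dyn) 6.474e+06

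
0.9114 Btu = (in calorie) 229.8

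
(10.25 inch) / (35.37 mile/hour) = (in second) 0.01647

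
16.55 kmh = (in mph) 10.28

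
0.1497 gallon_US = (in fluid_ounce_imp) 19.94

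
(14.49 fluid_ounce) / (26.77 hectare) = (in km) 1.601e-12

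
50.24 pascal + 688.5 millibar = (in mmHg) 516.8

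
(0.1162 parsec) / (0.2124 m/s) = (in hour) 4.689e+12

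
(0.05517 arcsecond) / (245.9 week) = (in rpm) 1.717e-14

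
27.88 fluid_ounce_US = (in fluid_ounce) 27.88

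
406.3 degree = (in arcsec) 1.463e+06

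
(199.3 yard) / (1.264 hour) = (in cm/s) 4.005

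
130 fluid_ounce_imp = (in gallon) 0.9758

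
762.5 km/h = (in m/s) 211.8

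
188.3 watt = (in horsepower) 0.2525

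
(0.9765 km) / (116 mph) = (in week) 3.114e-05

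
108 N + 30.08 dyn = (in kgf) 11.01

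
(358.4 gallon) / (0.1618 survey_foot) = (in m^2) 27.51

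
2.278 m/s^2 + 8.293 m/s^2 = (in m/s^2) 10.57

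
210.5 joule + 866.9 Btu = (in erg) 9.148e+12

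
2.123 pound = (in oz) 33.97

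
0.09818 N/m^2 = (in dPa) 0.9818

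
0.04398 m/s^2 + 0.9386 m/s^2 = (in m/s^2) 0.9826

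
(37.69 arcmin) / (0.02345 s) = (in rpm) 4.465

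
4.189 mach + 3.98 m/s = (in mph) 3200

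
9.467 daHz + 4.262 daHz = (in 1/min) 8237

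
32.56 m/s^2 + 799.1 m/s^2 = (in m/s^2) 831.7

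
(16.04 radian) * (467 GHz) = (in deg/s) 4.292e+14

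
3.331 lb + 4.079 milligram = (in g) 1511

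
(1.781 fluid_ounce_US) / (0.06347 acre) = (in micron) 0.2051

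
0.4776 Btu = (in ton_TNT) 1.204e-07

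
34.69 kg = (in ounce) 1224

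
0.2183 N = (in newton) 0.2183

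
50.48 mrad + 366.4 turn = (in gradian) 1.466e+05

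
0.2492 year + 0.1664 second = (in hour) 2183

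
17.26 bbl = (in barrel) 17.26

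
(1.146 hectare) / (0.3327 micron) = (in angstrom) 3.445e+20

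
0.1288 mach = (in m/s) 43.86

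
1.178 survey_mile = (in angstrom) 1.896e+13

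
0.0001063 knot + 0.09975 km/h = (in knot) 0.05397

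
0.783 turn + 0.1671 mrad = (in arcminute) 1.691e+04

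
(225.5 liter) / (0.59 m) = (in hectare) 3.822e-05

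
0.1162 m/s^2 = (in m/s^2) 0.1162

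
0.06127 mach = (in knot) 40.55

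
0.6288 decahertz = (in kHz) 0.006288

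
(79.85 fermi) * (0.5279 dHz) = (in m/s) 4.215e-15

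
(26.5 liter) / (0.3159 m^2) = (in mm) 83.89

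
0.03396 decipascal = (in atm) 3.352e-08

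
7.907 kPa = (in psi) 1.147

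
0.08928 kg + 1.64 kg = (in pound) 3.812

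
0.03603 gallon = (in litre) 0.1364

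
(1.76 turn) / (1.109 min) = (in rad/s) 0.1662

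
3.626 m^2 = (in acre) 0.000896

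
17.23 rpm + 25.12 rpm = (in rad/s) 4.435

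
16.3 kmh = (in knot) 8.801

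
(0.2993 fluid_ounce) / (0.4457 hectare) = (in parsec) 6.436e-26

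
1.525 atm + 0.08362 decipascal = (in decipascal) 1.545e+06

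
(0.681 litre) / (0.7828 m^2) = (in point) 2.466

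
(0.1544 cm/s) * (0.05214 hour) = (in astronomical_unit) 1.937e-12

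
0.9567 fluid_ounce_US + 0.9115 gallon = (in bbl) 0.02188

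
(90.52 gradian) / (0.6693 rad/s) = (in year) 6.737e-08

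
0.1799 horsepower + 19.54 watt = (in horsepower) 0.2061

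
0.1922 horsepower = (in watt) 143.3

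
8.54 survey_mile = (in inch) 5.411e+05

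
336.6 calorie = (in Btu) 1.335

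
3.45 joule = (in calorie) 0.8246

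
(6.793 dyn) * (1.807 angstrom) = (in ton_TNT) 2.934e-24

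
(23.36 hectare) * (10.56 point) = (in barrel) 5474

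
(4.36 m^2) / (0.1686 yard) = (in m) 28.28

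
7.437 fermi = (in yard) 8.133e-15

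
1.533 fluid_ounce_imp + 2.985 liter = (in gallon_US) 0.8001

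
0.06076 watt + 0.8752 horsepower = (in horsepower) 0.8753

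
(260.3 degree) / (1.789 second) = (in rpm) 24.25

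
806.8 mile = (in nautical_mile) 701.1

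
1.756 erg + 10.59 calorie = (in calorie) 10.59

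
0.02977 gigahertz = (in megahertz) 29.77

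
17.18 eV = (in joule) 2.753e-18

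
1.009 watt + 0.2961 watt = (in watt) 1.305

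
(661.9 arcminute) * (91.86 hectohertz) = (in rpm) 1.689e+04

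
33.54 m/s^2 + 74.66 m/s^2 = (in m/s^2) 108.2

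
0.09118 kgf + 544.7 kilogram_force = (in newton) 5343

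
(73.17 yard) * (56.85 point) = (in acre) 0.0003316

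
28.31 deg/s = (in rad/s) 0.4941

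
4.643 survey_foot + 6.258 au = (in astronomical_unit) 6.258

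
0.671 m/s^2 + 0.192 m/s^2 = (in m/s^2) 0.863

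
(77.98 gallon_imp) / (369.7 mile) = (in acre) 1.472e-10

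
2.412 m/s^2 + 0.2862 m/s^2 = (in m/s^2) 2.698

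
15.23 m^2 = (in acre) 0.003763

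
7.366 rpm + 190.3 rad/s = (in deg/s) 1.095e+04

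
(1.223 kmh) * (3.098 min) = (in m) 63.15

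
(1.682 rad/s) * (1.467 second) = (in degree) 141.4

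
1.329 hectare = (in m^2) 1.329e+04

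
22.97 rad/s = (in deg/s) 1316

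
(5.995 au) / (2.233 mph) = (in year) 2.849e+04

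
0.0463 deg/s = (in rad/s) 0.0008081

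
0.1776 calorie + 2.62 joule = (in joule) 3.363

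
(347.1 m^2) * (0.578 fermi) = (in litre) 2.006e-10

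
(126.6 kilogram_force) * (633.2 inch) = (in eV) 1.246e+23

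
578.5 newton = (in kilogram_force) 58.99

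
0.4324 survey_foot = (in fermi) 1.318e+14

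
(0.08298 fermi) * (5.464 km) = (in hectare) 4.534e-17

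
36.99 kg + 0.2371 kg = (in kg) 37.23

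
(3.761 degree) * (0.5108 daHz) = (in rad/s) 0.3353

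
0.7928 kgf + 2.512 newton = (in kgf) 1.049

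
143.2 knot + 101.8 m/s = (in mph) 392.5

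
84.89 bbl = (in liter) 1.35e+04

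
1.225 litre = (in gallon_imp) 0.2695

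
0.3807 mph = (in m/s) 0.1702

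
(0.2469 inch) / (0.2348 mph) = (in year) 1.895e-09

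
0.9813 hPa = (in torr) 0.736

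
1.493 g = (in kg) 0.001493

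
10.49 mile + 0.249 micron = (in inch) 6.646e+05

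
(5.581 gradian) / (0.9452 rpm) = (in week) 1.464e-06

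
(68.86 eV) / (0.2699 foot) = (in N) 1.341e-16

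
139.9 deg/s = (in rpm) 23.32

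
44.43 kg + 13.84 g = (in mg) 4.444e+07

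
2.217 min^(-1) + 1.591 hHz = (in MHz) 0.0001591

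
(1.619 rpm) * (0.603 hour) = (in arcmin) 1.265e+06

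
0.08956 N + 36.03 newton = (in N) 36.12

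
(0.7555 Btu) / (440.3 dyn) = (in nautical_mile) 97.75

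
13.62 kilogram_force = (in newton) 133.6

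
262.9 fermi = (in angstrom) 0.002629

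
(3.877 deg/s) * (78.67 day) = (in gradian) 2.928e+07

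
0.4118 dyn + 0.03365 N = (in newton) 0.03365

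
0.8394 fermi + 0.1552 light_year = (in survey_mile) 9.124e+11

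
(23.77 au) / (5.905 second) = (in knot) 1.171e+12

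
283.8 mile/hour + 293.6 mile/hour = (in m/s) 258.1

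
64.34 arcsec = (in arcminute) 1.072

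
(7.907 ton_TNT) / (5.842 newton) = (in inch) 2.23e+11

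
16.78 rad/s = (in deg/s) 961.4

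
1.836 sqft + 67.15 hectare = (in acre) 165.9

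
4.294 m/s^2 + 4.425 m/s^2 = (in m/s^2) 8.719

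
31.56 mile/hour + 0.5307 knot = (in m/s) 14.38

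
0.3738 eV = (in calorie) 1.431e-20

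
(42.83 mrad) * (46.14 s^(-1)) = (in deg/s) 113.2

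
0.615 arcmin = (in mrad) 0.1789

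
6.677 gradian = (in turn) 0.01669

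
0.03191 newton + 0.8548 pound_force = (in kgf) 0.391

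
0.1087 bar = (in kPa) 10.87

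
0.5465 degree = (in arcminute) 32.79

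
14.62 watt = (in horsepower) 0.01961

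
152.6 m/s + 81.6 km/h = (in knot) 340.7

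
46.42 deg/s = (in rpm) 7.737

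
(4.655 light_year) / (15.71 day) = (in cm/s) 3.245e+12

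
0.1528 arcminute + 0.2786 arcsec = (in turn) 7.289e-06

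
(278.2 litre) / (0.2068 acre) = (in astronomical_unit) 2.222e-15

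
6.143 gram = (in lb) 0.01354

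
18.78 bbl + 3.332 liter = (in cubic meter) 2.989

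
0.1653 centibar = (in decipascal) 1653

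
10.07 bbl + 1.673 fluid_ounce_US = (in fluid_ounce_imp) 5.635e+04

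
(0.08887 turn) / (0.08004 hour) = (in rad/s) 0.001938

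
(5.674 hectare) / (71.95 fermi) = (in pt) 2.235e+21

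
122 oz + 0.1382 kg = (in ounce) 126.9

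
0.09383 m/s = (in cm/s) 9.383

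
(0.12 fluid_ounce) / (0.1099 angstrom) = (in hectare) 32.29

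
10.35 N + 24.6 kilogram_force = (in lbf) 56.56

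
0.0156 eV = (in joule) 2.499e-21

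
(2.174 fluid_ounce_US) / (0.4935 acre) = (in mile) 2e-11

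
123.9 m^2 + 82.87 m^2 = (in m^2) 206.8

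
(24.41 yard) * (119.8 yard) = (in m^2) 2445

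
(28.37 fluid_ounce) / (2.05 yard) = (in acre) 1.106e-07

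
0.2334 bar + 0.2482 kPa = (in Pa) 2.359e+04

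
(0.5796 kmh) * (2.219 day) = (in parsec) 1e-12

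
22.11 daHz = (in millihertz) 2.211e+05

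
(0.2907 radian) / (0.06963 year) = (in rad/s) 1.324e-07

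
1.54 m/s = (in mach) 0.004523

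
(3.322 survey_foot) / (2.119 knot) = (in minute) 0.01548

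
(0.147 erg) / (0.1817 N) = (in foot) 2.654e-07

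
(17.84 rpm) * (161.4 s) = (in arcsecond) 6.219e+07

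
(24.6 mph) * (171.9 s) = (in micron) 1.89e+09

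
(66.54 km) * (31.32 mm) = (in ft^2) 2.243e+04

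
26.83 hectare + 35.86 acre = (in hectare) 41.34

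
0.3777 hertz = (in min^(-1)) 22.66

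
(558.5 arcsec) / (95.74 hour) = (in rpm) 7.502e-08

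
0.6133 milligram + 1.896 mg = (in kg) 2.509e-06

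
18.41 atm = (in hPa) 1.865e+04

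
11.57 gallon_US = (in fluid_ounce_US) 1481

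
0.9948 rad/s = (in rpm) 9.5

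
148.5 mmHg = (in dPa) 1.98e+05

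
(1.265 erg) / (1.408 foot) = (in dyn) 0.02948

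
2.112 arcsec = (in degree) 0.0005867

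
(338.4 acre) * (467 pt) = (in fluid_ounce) 7.629e+09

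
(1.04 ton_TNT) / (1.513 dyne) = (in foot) 9.436e+14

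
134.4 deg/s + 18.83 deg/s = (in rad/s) 2.674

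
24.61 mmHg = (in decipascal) 3.281e+04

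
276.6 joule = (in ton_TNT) 6.611e-08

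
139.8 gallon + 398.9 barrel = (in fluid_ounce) 2.162e+06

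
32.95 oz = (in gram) 934.1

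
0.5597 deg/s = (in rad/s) 0.009769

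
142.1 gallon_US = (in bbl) 3.383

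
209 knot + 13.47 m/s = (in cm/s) 1.21e+04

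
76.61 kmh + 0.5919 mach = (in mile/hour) 498.4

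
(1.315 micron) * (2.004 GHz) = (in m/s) 2635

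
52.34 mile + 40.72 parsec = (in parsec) 40.72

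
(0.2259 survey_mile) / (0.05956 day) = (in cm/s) 7.065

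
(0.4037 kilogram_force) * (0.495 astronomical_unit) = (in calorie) 7.007e+10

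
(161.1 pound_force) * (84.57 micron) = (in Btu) 5.744e-05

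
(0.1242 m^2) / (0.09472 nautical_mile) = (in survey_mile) 4.399e-07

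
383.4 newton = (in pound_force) 86.19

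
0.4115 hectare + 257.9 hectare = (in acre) 638.3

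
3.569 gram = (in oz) 0.1259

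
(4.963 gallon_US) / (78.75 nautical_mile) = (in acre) 3.183e-11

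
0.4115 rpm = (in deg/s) 2.469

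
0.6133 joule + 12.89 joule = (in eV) 8.428e+19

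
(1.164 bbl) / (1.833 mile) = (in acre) 1.55e-08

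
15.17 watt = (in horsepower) 0.02034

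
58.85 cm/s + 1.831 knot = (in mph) 3.424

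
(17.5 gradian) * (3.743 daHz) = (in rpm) 98.25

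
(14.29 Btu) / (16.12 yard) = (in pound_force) 229.9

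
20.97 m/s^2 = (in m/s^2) 20.97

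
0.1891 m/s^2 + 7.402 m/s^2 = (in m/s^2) 7.591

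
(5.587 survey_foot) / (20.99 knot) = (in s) 0.1577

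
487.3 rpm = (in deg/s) 2924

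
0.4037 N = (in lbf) 0.09076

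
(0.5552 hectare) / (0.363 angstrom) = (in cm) 1.529e+16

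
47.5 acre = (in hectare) 19.22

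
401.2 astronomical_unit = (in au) 401.2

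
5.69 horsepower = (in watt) 4243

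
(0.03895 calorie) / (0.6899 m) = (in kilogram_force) 0.02409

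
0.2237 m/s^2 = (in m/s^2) 0.2237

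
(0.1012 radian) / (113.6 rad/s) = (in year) 2.825e-11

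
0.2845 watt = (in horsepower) 0.0003815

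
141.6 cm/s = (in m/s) 1.416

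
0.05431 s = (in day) 6.286e-07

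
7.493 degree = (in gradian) 8.326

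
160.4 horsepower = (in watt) 1.196e+05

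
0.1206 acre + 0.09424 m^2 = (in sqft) 5254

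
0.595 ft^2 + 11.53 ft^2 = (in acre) 0.0002784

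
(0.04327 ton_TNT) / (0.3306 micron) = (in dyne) 5.476e+19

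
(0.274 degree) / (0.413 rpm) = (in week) 1.828e-07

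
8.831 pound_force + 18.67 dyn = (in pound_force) 8.831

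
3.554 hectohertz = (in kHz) 0.3554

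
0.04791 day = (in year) 0.0001313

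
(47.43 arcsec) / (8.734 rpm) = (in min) 4.19e-06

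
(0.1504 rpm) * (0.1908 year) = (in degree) 5.43e+06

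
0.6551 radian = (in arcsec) 1.351e+05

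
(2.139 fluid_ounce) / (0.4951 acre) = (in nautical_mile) 1.705e-11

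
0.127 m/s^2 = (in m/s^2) 0.127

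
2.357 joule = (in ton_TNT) 5.633e-10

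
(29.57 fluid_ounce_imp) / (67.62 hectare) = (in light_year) 1.313e-25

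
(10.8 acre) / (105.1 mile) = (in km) 0.0002584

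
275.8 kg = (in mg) 2.758e+08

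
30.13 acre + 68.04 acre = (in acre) 98.17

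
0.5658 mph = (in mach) 0.0007428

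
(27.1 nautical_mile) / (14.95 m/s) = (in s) 3357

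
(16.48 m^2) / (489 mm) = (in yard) 36.86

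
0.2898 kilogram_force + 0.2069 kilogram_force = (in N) 4.871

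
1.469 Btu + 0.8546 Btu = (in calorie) 585.9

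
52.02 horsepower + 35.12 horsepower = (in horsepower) 87.14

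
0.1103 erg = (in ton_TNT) 2.636e-18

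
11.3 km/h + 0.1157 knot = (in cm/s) 319.8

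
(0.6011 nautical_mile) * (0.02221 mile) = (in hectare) 3.979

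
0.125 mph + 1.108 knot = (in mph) 1.4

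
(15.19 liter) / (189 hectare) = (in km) 8.037e-12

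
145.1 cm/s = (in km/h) 5.224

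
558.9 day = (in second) 4.829e+07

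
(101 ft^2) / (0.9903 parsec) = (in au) 2.053e-27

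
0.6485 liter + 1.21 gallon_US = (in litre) 5.229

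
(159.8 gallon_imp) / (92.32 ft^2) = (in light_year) 8.953e-18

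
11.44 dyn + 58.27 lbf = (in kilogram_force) 26.43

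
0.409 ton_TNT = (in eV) 1.068e+28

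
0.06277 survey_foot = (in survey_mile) 1.189e-05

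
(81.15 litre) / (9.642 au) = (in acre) 1.39e-17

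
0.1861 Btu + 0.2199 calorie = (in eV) 1.231e+21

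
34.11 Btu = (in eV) 2.246e+23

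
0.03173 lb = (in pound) 0.03173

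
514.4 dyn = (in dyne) 514.4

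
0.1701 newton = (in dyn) 1.701e+04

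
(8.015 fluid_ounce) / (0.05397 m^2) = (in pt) 12.45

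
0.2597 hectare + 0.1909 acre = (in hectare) 0.337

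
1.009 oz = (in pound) 0.06306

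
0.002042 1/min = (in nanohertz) 3.403e+04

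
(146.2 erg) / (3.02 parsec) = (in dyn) 1.569e-17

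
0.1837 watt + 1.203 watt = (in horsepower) 0.00186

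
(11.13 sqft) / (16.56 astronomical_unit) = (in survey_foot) 1.369e-12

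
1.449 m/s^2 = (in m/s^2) 1.449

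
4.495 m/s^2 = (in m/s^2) 4.495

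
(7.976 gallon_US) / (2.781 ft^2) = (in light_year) 1.235e-17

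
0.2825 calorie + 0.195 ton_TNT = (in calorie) 1.95e+08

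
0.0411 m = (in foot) 0.1348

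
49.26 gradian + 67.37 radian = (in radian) 68.14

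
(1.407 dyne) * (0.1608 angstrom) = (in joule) 2.262e-16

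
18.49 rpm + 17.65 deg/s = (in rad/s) 2.244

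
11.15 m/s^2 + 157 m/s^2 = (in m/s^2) 168.2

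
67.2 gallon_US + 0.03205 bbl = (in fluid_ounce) 8774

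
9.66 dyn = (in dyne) 9.66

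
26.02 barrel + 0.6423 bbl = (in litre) 4239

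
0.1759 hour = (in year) 2.008e-05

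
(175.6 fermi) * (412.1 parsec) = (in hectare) 223.3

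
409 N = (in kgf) 41.71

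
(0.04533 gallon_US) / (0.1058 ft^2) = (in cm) 1.746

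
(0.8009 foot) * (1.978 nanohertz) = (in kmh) 1.738e-09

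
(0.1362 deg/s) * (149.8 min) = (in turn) 3.4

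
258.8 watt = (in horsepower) 0.3471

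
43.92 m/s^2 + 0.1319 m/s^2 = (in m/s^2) 44.05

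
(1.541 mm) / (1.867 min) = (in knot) 2.674e-05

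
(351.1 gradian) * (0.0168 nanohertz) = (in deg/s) 5.309e-09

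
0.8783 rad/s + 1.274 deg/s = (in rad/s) 0.9005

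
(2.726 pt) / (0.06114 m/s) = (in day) 1.82e-07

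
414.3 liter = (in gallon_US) 109.4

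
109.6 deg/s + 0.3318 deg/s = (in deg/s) 109.9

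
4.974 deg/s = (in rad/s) 0.08681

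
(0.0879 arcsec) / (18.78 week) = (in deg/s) 2.15e-12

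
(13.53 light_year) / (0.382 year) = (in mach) 3.121e+07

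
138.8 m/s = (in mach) 0.4076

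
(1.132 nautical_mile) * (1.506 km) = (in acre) 780.2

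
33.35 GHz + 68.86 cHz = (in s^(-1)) 3.335e+10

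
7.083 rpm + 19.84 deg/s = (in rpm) 10.39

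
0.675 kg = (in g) 675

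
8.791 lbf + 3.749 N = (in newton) 42.85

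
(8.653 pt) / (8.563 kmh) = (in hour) 3.565e-07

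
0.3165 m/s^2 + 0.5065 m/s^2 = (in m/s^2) 0.823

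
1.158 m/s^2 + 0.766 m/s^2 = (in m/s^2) 1.924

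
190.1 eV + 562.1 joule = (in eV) 3.508e+21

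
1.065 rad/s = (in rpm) 10.17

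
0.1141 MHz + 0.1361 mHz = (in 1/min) 6.846e+06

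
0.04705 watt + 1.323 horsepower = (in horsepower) 1.323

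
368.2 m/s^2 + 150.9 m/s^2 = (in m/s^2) 519.1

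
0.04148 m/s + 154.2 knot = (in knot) 154.3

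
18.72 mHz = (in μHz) 1.872e+04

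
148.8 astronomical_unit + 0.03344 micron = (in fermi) 2.226e+28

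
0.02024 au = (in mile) 1.881e+06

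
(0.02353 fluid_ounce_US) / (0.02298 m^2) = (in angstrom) 3.028e+05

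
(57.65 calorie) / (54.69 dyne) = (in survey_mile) 274.1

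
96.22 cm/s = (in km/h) 3.464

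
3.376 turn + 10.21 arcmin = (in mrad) 2.122e+04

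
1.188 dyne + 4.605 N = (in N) 4.605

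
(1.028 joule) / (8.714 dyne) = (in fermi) 1.18e+19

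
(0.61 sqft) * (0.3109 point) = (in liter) 0.006216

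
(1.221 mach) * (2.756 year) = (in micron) 3.613e+16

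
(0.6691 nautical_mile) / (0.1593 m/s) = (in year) 0.0002467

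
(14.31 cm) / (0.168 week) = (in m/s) 1.408e-06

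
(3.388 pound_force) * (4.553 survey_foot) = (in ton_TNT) 4.999e-09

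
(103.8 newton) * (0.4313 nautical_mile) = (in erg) 8.291e+11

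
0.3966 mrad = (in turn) 6.312e-05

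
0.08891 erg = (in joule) 8.891e-09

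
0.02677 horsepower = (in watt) 19.96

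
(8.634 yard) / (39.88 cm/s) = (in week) 3.273e-05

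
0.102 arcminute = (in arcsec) 6.12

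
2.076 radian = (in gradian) 132.2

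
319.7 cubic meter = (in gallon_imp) 7.032e+04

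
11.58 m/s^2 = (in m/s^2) 11.58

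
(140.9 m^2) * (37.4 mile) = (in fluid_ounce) 2.868e+11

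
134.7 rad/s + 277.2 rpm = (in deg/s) 9381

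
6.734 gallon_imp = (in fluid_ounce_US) 1035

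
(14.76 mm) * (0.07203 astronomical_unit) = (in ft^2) 1.712e+09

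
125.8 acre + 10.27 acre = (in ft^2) 5.927e+06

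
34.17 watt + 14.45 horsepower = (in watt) 1.081e+04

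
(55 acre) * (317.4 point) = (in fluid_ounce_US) 8.427e+08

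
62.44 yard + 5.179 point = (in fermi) 5.71e+16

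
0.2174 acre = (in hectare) 0.08798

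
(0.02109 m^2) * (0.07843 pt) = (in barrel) 3.67e-06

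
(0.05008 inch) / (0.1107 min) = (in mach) 5.624e-07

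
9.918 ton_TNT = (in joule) 4.15e+10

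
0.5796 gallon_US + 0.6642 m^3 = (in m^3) 0.6664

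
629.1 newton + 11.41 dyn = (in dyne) 6.291e+07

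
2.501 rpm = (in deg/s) 15.01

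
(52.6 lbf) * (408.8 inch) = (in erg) 2.429e+10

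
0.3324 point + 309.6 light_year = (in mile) 1.82e+15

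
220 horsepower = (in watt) 1.641e+05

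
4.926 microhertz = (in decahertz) 4.926e-07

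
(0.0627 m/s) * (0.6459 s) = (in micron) 4.05e+04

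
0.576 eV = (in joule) 9.229e-20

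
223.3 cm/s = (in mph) 4.995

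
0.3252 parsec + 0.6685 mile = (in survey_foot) 3.292e+16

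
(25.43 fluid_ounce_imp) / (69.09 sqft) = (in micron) 112.6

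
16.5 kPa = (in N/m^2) 1.65e+04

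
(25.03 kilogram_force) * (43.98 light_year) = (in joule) 1.021e+20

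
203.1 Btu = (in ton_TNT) 5.121e-05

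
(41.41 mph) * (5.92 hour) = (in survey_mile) 245.1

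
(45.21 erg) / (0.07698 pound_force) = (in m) 1.32e-05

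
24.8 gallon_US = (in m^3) 0.09388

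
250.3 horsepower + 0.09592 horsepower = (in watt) 1.867e+05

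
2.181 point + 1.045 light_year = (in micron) 9.886e+21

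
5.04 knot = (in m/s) 2.593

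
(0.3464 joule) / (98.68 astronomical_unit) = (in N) 2.347e-14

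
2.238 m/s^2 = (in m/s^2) 2.238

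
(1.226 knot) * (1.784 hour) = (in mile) 2.517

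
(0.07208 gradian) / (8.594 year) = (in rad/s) 4.178e-12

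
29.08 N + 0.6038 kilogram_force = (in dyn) 3.5e+06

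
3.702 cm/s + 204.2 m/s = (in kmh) 735.3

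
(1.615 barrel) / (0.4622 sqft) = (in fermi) 5.98e+15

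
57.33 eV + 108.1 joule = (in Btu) 0.1025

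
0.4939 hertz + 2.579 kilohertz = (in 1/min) 1.548e+05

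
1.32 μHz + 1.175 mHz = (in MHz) 1.176e-09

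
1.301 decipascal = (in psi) 1.887e-05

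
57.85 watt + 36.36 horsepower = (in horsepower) 36.44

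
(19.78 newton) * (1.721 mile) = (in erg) 5.478e+11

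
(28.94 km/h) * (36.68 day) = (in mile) 1.583e+04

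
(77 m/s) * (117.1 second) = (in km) 9.017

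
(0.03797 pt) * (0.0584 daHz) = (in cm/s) 0.0007823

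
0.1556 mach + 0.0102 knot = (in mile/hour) 118.5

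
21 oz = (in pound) 1.312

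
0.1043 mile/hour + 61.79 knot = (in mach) 0.09349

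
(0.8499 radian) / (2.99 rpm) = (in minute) 0.04524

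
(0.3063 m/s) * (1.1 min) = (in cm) 2022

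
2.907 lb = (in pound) 2.907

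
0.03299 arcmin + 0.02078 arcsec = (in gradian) 0.0006173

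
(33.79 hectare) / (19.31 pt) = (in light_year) 5.243e-09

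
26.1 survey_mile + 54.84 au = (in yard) 8.972e+12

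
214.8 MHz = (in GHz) 0.2148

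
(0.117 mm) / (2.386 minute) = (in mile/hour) 1.828e-06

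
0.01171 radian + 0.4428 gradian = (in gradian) 1.188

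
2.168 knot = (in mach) 0.003276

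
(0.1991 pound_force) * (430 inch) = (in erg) 9.673e+07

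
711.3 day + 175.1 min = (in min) 1.024e+06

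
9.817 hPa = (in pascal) 981.7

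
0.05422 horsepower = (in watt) 40.43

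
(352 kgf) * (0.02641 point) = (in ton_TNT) 7.687e-12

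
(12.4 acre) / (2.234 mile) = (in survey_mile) 0.008673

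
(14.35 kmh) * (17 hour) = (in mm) 2.44e+08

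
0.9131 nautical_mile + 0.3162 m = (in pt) 4.794e+06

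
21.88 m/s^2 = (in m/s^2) 21.88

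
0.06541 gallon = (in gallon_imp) 0.05447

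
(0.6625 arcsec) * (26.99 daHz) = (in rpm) 0.008278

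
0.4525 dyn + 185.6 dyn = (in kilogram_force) 0.0001897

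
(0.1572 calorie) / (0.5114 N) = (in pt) 3646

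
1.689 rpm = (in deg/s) 10.13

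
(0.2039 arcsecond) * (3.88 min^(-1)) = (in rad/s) 6.393e-08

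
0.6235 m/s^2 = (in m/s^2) 0.6235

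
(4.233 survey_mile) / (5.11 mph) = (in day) 0.03452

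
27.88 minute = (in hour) 0.4647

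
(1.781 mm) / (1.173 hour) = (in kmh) 1.518e-06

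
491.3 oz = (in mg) 1.393e+07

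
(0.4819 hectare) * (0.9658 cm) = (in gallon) 1.23e+04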